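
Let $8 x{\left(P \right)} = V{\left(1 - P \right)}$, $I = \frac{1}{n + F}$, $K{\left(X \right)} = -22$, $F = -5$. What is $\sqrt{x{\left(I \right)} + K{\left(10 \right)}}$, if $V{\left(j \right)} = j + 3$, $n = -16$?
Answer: $\frac{i \sqrt{151662}}{84} \approx 4.6362 i$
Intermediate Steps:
$V{\left(j \right)} = 3 + j$
$I = - \frac{1}{21}$ ($I = \frac{1}{-16 - 5} = \frac{1}{-21} = - \frac{1}{21} \approx -0.047619$)
$x{\left(P \right)} = \frac{1}{2} - \frac{P}{8}$ ($x{\left(P \right)} = \frac{3 - \left(-1 + P\right)}{8} = \frac{4 - P}{8} = \frac{1}{2} - \frac{P}{8}$)
$\sqrt{x{\left(I \right)} + K{\left(10 \right)}} = \sqrt{\left(\frac{1}{2} - - \frac{1}{168}\right) - 22} = \sqrt{\left(\frac{1}{2} + \frac{1}{168}\right) - 22} = \sqrt{\frac{85}{168} - 22} = \sqrt{- \frac{3611}{168}} = \frac{i \sqrt{151662}}{84}$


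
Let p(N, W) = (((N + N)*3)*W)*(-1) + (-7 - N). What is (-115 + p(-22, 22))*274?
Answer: 768296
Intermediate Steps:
p(N, W) = -7 - N - 6*N*W (p(N, W) = (((2*N)*3)*W)*(-1) + (-7 - N) = ((6*N)*W)*(-1) + (-7 - N) = (6*N*W)*(-1) + (-7 - N) = -6*N*W + (-7 - N) = -7 - N - 6*N*W)
(-115 + p(-22, 22))*274 = (-115 + (-7 - 1*(-22) - 6*(-22)*22))*274 = (-115 + (-7 + 22 + 2904))*274 = (-115 + 2919)*274 = 2804*274 = 768296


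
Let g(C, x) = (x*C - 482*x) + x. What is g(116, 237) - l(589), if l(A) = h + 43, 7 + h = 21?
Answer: -86562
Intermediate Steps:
h = 14 (h = -7 + 21 = 14)
g(C, x) = -481*x + C*x (g(C, x) = (C*x - 482*x) + x = (-482*x + C*x) + x = -481*x + C*x)
l(A) = 57 (l(A) = 14 + 43 = 57)
g(116, 237) - l(589) = 237*(-481 + 116) - 1*57 = 237*(-365) - 57 = -86505 - 57 = -86562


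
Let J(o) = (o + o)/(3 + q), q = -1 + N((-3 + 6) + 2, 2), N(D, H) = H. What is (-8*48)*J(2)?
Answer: -384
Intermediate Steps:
q = 1 (q = -1 + 2 = 1)
J(o) = o/2 (J(o) = (o + o)/(3 + 1) = (2*o)/4 = (2*o)*(¼) = o/2)
(-8*48)*J(2) = (-8*48)*((½)*2) = -384*1 = -384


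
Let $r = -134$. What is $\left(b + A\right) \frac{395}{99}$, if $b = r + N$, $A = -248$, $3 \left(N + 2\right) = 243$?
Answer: $- \frac{39895}{33} \approx -1208.9$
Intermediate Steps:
$N = 79$ ($N = -2 + \frac{1}{3} \cdot 243 = -2 + 81 = 79$)
$b = -55$ ($b = -134 + 79 = -55$)
$\left(b + A\right) \frac{395}{99} = \left(-55 - 248\right) \frac{395}{99} = - 303 \cdot 395 \cdot \frac{1}{99} = \left(-303\right) \frac{395}{99} = - \frac{39895}{33}$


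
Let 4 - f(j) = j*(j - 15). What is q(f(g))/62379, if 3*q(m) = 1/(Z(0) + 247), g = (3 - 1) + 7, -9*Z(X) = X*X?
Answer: 1/46222839 ≈ 2.1634e-8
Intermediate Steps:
Z(X) = -X**2/9 (Z(X) = -X*X/9 = -X**2/9)
g = 9 (g = 2 + 7 = 9)
f(j) = 4 - j*(-15 + j) (f(j) = 4 - j*(j - 15) = 4 - j*(-15 + j))
q(m) = 1/741 (q(m) = 1/(3*(-1/9*0**2 + 247)) = 1/(3*(-1/9*0 + 247)) = 1/(3*(0 + 247)) = (1/3)/247 = (1/3)*(1/247) = 1/741)
q(f(g))/62379 = (1/741)/62379 = (1/741)*(1/62379) = 1/46222839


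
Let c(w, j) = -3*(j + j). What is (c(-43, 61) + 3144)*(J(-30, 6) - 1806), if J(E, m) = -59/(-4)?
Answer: -9952185/2 ≈ -4.9761e+6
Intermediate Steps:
c(w, j) = -6*j
J(E, m) = 59/4 (J(E, m) = -59*(-¼) = 59/4)
(c(-43, 61) + 3144)*(J(-30, 6) - 1806) = (-6*61 + 3144)*(59/4 - 1806) = (-366 + 3144)*(-7165/4) = 2778*(-7165/4) = -9952185/2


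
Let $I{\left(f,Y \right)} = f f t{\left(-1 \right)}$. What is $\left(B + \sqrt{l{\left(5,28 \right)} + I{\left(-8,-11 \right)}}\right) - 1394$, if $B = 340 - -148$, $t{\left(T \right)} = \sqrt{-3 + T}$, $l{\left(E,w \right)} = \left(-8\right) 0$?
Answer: $-898 + 8 i \approx -898.0 + 8.0 i$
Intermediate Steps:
$l{\left(E,w \right)} = 0$
$I{\left(f,Y \right)} = 2 i f^{2}$ ($I{\left(f,Y \right)} = f f \sqrt{-3 - 1} = f^{2} \sqrt{-4} = f^{2} \cdot 2 i = 2 i f^{2}$)
$B = 488$ ($B = 340 + 148 = 488$)
$\left(B + \sqrt{l{\left(5,28 \right)} + I{\left(-8,-11 \right)}}\right) - 1394 = \left(488 + \sqrt{0 + 2 i \left(-8\right)^{2}}\right) - 1394 = \left(488 + \sqrt{0 + 2 i 64}\right) - 1394 = \left(488 + \sqrt{0 + 128 i}\right) - 1394 = \left(488 + \sqrt{128 i}\right) - 1394 = \left(488 + 8 \left(1 + i\right)\right) - 1394 = -906 + 8 \left(1 + i\right)$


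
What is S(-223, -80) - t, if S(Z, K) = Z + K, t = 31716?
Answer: -32019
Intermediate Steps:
S(Z, K) = K + Z
S(-223, -80) - t = (-80 - 223) - 1*31716 = -303 - 31716 = -32019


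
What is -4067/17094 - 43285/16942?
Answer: -28886318/10343091 ≈ -2.7928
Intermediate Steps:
-4067/17094 - 43285/16942 = -4067*1/17094 - 43285*1/16942 = -581/2442 - 43285/16942 = -28886318/10343091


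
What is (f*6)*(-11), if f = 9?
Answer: -594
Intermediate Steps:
(f*6)*(-11) = (9*6)*(-11) = 54*(-11) = -594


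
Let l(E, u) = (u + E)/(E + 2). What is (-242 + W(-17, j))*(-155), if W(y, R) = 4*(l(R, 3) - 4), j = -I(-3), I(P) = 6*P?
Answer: 39339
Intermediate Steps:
l(E, u) = (E + u)/(2 + E)
j = 18 (j = -6*(-3) = -1*(-18) = 18)
W(y, R) = -16 + 4*(3 + R)/(2 + R) (W(y, R) = 4*((R + 3)/(2 + R) - 4) = 4*((3 + R)/(2 + R) - 4) = 4*(-4 + (3 + R)/(2 + R)) = -16 + 4*(3 + R)/(2 + R))
(-242 + W(-17, j))*(-155) = (-242 + 4*(-5 - 3*18)/(2 + 18))*(-155) = (-242 + 4*(-5 - 54)/20)*(-155) = (-242 + 4*(1/20)*(-59))*(-155) = (-242 - 59/5)*(-155) = -1269/5*(-155) = 39339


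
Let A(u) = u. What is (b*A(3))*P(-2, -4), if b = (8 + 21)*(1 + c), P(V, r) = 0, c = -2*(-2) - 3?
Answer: 0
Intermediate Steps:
c = 1 (c = 4 - 3 = 1)
b = 58 (b = (8 + 21)*(1 + 1) = 29*2 = 58)
(b*A(3))*P(-2, -4) = (58*3)*0 = 174*0 = 0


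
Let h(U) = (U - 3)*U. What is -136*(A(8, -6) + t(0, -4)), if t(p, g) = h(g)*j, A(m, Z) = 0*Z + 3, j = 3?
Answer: -11832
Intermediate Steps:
h(U) = U*(-3 + U) (h(U) = (-3 + U)*U = U*(-3 + U))
A(m, Z) = 3 (A(m, Z) = 0 + 3 = 3)
t(p, g) = 3*g*(-3 + g) (t(p, g) = (g*(-3 + g))*3 = 3*g*(-3 + g))
-136*(A(8, -6) + t(0, -4)) = -136*(3 + 3*(-4)*(-3 - 4)) = -136*(3 + 3*(-4)*(-7)) = -136*(3 + 84) = -136*87 = -11832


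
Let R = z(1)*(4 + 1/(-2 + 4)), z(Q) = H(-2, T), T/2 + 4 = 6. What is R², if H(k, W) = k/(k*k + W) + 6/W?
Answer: 2025/64 ≈ 31.641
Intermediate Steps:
T = 4 (T = -8 + 2*6 = -8 + 12 = 4)
H(k, W) = 6/W + k/(W + k²) (H(k, W) = k/(k² + W) + 6/W = k/(W + k²) + 6/W = 6/W + k/(W + k²))
z(Q) = 5/4 (z(Q) = (6*4 + 6*(-2)² + 4*(-2))/(4*(4 + (-2)²)) = (24 + 6*4 - 8)/(4*(4 + 4)) = (¼)*(24 + 24 - 8)/8 = (¼)*(⅛)*40 = 5/4)
R = 45/8 (R = 5*(4 + 1/(-2 + 4))/4 = 5*(4 + 1/2)/4 = 5*(4 + ½)/4 = (5/4)*(9/2) = 45/8 ≈ 5.6250)
R² = (45/8)² = 2025/64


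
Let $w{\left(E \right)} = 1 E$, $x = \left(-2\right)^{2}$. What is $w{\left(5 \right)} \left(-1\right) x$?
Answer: $-20$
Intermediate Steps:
$x = 4$
$w{\left(E \right)} = E$
$w{\left(5 \right)} \left(-1\right) x = 5 \left(-1\right) 4 = \left(-5\right) 4 = -20$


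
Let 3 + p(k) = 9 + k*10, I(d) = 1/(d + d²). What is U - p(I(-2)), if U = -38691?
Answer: -38702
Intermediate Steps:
p(k) = 6 + 10*k (p(k) = -3 + (9 + k*10) = -3 + (9 + 10*k) = 6 + 10*k)
U - p(I(-2)) = -38691 - (6 + 10*(1/((-2)*(1 - 2)))) = -38691 - (6 + 10*(-½/(-1))) = -38691 - (6 + 10*(-½*(-1))) = -38691 - (6 + 10*(½)) = -38691 - (6 + 5) = -38691 - 1*11 = -38691 - 11 = -38702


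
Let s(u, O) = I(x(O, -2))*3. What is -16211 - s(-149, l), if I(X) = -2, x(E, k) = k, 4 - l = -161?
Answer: -16205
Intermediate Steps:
l = 165 (l = 4 - 1*(-161) = 4 + 161 = 165)
s(u, O) = -6 (s(u, O) = -2*3 = -6)
-16211 - s(-149, l) = -16211 - 1*(-6) = -16211 + 6 = -16205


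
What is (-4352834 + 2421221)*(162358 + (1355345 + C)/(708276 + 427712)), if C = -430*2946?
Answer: -356260575163167897/1135988 ≈ -3.1361e+11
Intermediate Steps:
C = -1266780
(-4352834 + 2421221)*(162358 + (1355345 + C)/(708276 + 427712)) = (-4352834 + 2421221)*(162358 + (1355345 - 1266780)/(708276 + 427712)) = -1931613*(162358 + 88565/1135988) = -1931613*184436828269/1135988 = -356260575163167897/1135988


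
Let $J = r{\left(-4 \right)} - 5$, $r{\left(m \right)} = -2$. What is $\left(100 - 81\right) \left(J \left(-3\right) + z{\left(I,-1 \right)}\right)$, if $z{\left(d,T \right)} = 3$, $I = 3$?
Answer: $456$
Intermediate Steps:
$J = -7$ ($J = -2 - 5 = -7$)
$\left(100 - 81\right) \left(J \left(-3\right) + z{\left(I,-1 \right)}\right) = \left(100 - 81\right) \left(\left(-7\right) \left(-3\right) + 3\right) = 19 \left(21 + 3\right) = 19 \cdot 24 = 456$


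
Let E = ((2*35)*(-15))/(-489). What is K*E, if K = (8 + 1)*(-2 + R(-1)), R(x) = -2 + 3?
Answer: -3150/163 ≈ -19.325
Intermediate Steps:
R(x) = 1
E = 350/163 (E = (70*(-15))*(-1/489) = -1050*(-1/489) = 350/163 ≈ 2.1472)
K = -9 (K = (8 + 1)*(-2 + 1) = 9*(-1) = -9)
K*E = -9*350/163 = -3150/163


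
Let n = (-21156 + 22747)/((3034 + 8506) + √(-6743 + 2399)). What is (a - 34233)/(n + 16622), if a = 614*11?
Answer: -60829407739042532/36795909662319937 - 87438178*I*√1086/36795909662319937 ≈ -1.6532 - 7.831e-8*I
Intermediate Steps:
n = 1591/(11540 + 2*I*√1086) (n = 1591/(11540 + √(-4344)) = 1591/(11540 + 2*I*√1086) ≈ 0.13786 - 0.00078739*I)
a = 6754
(a - 34233)/(n + 16622) = (6754 - 34233)/((4590035/33293986 - 1591*I*√1086/66587972) + 16622) = -27479/(553417225327/33293986 - 1591*I*√1086/66587972)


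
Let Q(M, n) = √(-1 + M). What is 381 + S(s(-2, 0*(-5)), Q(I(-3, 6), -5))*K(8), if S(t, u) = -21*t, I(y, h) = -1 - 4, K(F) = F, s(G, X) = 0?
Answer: 381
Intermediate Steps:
I(y, h) = -5
381 + S(s(-2, 0*(-5)), Q(I(-3, 6), -5))*K(8) = 381 - 21*0*8 = 381 + 0*8 = 381 + 0 = 381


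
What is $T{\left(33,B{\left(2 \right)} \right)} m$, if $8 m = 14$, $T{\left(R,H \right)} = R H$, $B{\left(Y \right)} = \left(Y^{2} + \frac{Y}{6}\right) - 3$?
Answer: $77$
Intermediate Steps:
$B{\left(Y \right)} = -3 + Y^{2} + \frac{Y}{6}$ ($B{\left(Y \right)} = \left(Y^{2} + \frac{Y}{6}\right) - 3 = -3 + Y^{2} + \frac{Y}{6}$)
$T{\left(R,H \right)} = H R$
$m = \frac{7}{4}$ ($m = \frac{1}{8} \cdot 14 = \frac{7}{4} \approx 1.75$)
$T{\left(33,B{\left(2 \right)} \right)} m = \left(-3 + 2^{2} + \frac{1}{6} \cdot 2\right) 33 \cdot \frac{7}{4} = \left(-3 + 4 + \frac{1}{3}\right) 33 \cdot \frac{7}{4} = \frac{4}{3} \cdot 33 \cdot \frac{7}{4} = 44 \cdot \frac{7}{4} = 77$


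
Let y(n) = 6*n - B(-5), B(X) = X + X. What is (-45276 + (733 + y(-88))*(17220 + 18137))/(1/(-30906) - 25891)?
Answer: -233540539974/800187247 ≈ -291.86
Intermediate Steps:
B(X) = 2*X
y(n) = 10 + 6*n (y(n) = 6*n - 2*(-5) = 6*n - 1*(-10) = 6*n + 10 = 10 + 6*n)
(-45276 + (733 + y(-88))*(17220 + 18137))/(1/(-30906) - 25891) = (-45276 + (733 + (10 + 6*(-88)))*(17220 + 18137))/(1/(-30906) - 25891) = (-45276 + (733 + (10 - 528))*35357)/(-1/30906 - 25891) = (-45276 + (733 - 518)*35357)/(-800187247/30906) = (-45276 + 215*35357)*(-30906/800187247) = (-45276 + 7601755)*(-30906/800187247) = 7556479*(-30906/800187247) = -233540539974/800187247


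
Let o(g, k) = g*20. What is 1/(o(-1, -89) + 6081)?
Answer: 1/6061 ≈ 0.00016499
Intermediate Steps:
o(g, k) = 20*g
1/(o(-1, -89) + 6081) = 1/(20*(-1) + 6081) = 1/(-20 + 6081) = 1/6061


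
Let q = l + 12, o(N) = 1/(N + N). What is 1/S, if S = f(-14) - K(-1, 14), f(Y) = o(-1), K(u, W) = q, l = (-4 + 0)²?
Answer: -2/57 ≈ -0.035088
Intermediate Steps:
o(N) = 1/(2*N)
l = 16 (l = (-4)² = 16)
q = 28 (q = 16 + 12 = 28)
K(u, W) = 28
f(Y) = -½ (f(Y) = (½)/(-1) = (½)*(-1) = -½)
S = -57/2 (S = -½ - 1*28 = -½ - 28 = -57/2 ≈ -28.500)
1/S = 1/(-57/2) = -2/57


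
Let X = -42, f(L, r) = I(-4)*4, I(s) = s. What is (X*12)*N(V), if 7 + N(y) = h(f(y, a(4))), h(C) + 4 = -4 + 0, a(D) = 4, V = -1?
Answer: 7560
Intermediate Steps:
f(L, r) = -16 (f(L, r) = -4*4 = -16)
h(C) = -8 (h(C) = -4 + (-4 + 0) = -4 - 4 = -8)
N(y) = -15 (N(y) = -7 - 8 = -15)
(X*12)*N(V) = -42*12*(-15) = -504*(-15) = 7560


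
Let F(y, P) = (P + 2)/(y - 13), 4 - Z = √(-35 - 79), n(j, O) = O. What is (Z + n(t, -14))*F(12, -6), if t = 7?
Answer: -40 - 4*I*√114 ≈ -40.0 - 42.708*I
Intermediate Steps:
Z = 4 - I*√114 (Z = 4 - √(-35 - 79) = 4 - √(-114) = 4 - I*√114 ≈ 4.0 - 10.677*I)
F(y, P) = (2 + P)/(-13 + y)
(Z + n(t, -14))*F(12, -6) = ((4 - I*√114) - 14)*((2 - 6)/(-13 + 12)) = (-10 - I*√114)*(-4/(-1)) = (-10 - I*√114)*(-1*(-4)) = (-10 - I*√114)*4 = -40 - 4*I*√114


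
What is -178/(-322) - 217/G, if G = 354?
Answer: -3431/56994 ≈ -0.060199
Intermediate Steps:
-178/(-322) - 217/G = -178/(-322) - 217/354 = -178*(-1/322) - 217*1/354 = 89/161 - 217/354 = -3431/56994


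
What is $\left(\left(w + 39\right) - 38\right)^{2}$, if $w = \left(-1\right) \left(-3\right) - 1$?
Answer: $9$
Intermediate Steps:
$w = 2$ ($w = 3 - 1 = 2$)
$\left(\left(w + 39\right) - 38\right)^{2} = \left(\left(2 + 39\right) - 38\right)^{2} = \left(41 - 38\right)^{2} = 3^{2} = 9$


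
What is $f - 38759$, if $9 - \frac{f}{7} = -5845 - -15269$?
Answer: $-104664$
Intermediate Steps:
$f = -65905$ ($f = 63 - 7 \left(-5845 - -15269\right) = 63 - 7 \left(-5845 + 15269\right) = 63 - 65968 = -65905$)
$f - 38759 = -65905 - 38759 = -104664$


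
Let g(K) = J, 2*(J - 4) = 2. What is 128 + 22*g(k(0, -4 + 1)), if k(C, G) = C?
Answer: 238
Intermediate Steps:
J = 5 (J = 4 + (1/2)*2 = 4 + 1 = 5)
g(K) = 5
128 + 22*g(k(0, -4 + 1)) = 128 + 22*5 = 128 + 110 = 238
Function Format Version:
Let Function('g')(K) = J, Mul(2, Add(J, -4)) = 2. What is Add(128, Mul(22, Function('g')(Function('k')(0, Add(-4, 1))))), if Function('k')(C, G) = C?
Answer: 238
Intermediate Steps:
J = 5 (J = Add(4, Mul(Rational(1, 2), 2)) = Add(4, 1) = 5)
Function('g')(K) = 5
Add(128, Mul(22, Function('g')(Function('k')(0, Add(-4, 1))))) = Add(128, Mul(22, 5)) = Add(128, 110) = 238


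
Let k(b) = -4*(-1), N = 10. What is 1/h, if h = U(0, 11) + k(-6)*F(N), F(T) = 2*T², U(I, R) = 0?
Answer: 1/800 ≈ 0.0012500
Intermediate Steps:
k(b) = 4
h = 800 (h = 0 + 4*(2*10²) = 0 + 4*(2*100) = 0 + 4*200 = 0 + 800 = 800)
1/h = 1/800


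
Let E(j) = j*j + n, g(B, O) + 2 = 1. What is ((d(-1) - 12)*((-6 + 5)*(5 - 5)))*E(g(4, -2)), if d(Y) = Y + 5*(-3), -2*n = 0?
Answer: 0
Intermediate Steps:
n = 0 (n = -½*0 = 0)
d(Y) = -15 + Y (d(Y) = Y - 15 = -15 + Y)
g(B, O) = -1 (g(B, O) = -2 + 1 = -1)
E(j) = j² (E(j) = j*j + 0 = j² + 0 = j²)
((d(-1) - 12)*((-6 + 5)*(5 - 5)))*E(g(4, -2)) = (((-15 - 1) - 12)*((-6 + 5)*(5 - 5)))*(-1)² = ((-16 - 12)*(-1*0))*1 = -28*0*1 = 0*1 = 0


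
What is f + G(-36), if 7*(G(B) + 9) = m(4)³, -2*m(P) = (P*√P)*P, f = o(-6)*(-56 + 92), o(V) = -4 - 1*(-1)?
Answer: -4915/7 ≈ -702.14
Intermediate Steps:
o(V) = -3 (o(V) = -4 + 1 = -3)
f = -108 (f = -3*(-56 + 92) = -3*36 = -108)
m(P) = -P^(5/2)/2 (m(P) = -P*√P*P/2 = -P^(3/2)*P/2 = -P^(5/2)/2)
G(B) = -4159/7 (G(B) = -9 + (-4^(5/2)/2)³/7 = -9 + (-½*32)³/7 = -9 + (⅐)*(-16)³ = -9 + (⅐)*(-4096) = -9 - 4096/7 = -4159/7)
f + G(-36) = -108 - 4159/7 = -4915/7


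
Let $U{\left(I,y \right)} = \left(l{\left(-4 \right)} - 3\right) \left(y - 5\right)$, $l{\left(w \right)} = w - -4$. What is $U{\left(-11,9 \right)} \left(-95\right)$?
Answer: $1140$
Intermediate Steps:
$l{\left(w \right)} = 4 + w$ ($l{\left(w \right)} = w + 4 = 4 + w$)
$U{\left(I,y \right)} = 15 - 3 y$ ($U{\left(I,y \right)} = \left(\left(4 - 4\right) - 3\right) \left(y - 5\right) = \left(0 - 3\right) \left(-5 + y\right) = - 3 \left(-5 + y\right) = 15 - 3 y$)
$U{\left(-11,9 \right)} \left(-95\right) = \left(15 - 27\right) \left(-95\right) = \left(-12\right) \left(-95\right) = 1140$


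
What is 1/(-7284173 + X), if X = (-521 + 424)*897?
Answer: -1/7371182 ≈ -1.3566e-7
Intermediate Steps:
X = -87009 (X = -97*897 = -87009)
1/(-7284173 + X) = 1/(-7284173 - 87009) = 1/(-7371182) = -1/7371182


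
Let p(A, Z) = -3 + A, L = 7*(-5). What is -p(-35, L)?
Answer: 38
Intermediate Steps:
L = -35
-p(-35, L) = -(-3 - 35) = -1*(-38) = 38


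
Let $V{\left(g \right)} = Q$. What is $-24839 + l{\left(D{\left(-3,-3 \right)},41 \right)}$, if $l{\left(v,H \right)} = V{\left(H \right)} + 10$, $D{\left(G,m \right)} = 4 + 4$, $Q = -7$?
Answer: $-24836$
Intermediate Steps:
$D{\left(G,m \right)} = 8$
$V{\left(g \right)} = -7$
$l{\left(v,H \right)} = 3$ ($l{\left(v,H \right)} = -7 + 10 = 3$)
$-24839 + l{\left(D{\left(-3,-3 \right)},41 \right)} = -24839 + 3 = -24836$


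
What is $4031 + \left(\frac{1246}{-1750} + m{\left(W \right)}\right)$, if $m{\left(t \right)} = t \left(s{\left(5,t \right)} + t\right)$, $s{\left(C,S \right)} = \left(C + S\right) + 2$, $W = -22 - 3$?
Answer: $\frac{638161}{125} \approx 5105.3$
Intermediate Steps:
$W = -25$ ($W = -22 - 3 = -25$)
$s{\left(C,S \right)} = 2 + C + S$
$m{\left(t \right)} = t \left(7 + 2 t\right)$ ($m{\left(t \right)} = t \left(\left(2 + 5 + t\right) + t\right) = t \left(\left(7 + t\right) + t\right) = t \left(7 + 2 t\right)$)
$4031 + \left(\frac{1246}{-1750} + m{\left(W \right)}\right) = 4031 - \left(\frac{89}{125} + 25 \left(7 + 2 \left(-25\right)\right)\right) = 4031 - \left(\frac{89}{125} + 25 \left(7 - 50\right)\right) = 4031 - - \frac{134286}{125} = 4031 + \left(- \frac{89}{125} + 1075\right) = 4031 + \frac{134286}{125} = \frac{638161}{125}$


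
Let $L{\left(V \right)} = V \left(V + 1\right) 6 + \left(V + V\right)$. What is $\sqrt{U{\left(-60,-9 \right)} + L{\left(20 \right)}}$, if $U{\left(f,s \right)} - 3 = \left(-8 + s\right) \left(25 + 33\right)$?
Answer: $\sqrt{1577} \approx 39.711$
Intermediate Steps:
$U{\left(f,s \right)} = -461 + 58 s$ ($U{\left(f,s \right)} = 3 + \left(-8 + s\right) \left(25 + 33\right) = 3 + \left(-8 + s\right) 58 = 3 + \left(-464 + 58 s\right) = -461 + 58 s$)
$L{\left(V \right)} = 2 V + 6 V \left(1 + V\right)$ ($L{\left(V \right)} = V \left(1 + V\right) 6 + 2 V = 6 V \left(1 + V\right) + 2 V = 2 V + 6 V \left(1 + V\right)$)
$\sqrt{U{\left(-60,-9 \right)} + L{\left(20 \right)}} = \sqrt{\left(-461 + 58 \left(-9\right)\right) + 2 \cdot 20 \left(4 + 3 \cdot 20\right)} = \sqrt{\left(-461 - 522\right) + 2 \cdot 20 \left(4 + 60\right)} = \sqrt{-983 + 2 \cdot 20 \cdot 64} = \sqrt{-983 + 2560} = \sqrt{1577}$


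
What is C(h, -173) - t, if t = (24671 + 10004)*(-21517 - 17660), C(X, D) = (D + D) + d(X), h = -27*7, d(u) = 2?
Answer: 1358462131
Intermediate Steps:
h = -189
C(X, D) = 2 + 2*D (C(X, D) = (D + D) + 2 = 2*D + 2 = 2 + 2*D)
t = -1358462475 (t = 34675*(-39177) = -1358462475)
C(h, -173) - t = (2 + 2*(-173)) - 1*(-1358462475) = (2 - 346) + 1358462475 = -344 + 1358462475 = 1358462131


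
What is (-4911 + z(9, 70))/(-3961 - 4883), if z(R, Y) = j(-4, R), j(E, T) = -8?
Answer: 4919/8844 ≈ 0.55620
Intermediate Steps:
z(R, Y) = -8
(-4911 + z(9, 70))/(-3961 - 4883) = (-4911 - 8)/(-3961 - 4883) = -4919/(-8844) = -4919*(-1/8844) = 4919/8844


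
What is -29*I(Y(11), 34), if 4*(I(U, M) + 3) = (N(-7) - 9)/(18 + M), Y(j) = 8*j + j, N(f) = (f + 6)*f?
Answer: 9077/104 ≈ 87.279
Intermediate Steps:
N(f) = f*(6 + f) (N(f) = (6 + f)*f = f*(6 + f))
Y(j) = 9*j
I(U, M) = -3 - 1/(2*(18 + M)) (I(U, M) = -3 + ((-7*(6 - 7) - 9)/(18 + M))/4 = -3 + ((-7*(-1) - 9)/(18 + M))/4 = -3 + ((7 - 9)/(18 + M))/4 = -3 + (-2/(18 + M))/4 = -3 - 1/(2*(18 + M)))
-29*I(Y(11), 34) = -29*(-109 - 6*34)/(2*(18 + 34)) = -29*(-109 - 204)/(2*52) = -29*(-313)/(2*52) = -29*(-313/104) = 9077/104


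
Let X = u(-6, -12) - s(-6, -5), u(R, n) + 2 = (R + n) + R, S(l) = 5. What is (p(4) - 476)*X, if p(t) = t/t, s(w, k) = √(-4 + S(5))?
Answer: 12825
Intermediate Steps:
u(R, n) = -2 + n + 2*R (u(R, n) = -2 + ((R + n) + R) = -2 + (n + 2*R) = -2 + n + 2*R)
s(w, k) = 1 (s(w, k) = √(-4 + 5) = √1 = 1)
X = -27 (X = (-2 - 12 + 2*(-6)) - 1*1 = (-2 - 12 - 12) - 1 = -26 - 1 = -27)
p(t) = 1
(p(4) - 476)*X = (1 - 476)*(-27) = -475*(-27) = 12825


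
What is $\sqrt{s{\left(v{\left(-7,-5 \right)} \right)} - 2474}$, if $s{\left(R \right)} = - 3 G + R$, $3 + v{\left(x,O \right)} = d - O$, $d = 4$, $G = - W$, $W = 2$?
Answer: $i \sqrt{2462} \approx 49.619 i$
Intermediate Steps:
$G = -2$ ($G = \left(-1\right) 2 = -2$)
$v{\left(x,O \right)} = 1 - O$ ($v{\left(x,O \right)} = -3 - \left(-4 + O\right) = 1 - O$)
$s{\left(R \right)} = 6 + R$ ($s{\left(R \right)} = \left(-3\right) \left(-2\right) + R = 6 + R$)
$\sqrt{s{\left(v{\left(-7,-5 \right)} \right)} - 2474} = \sqrt{\left(6 + \left(1 - -5\right)\right) - 2474} = \sqrt{\left(6 + \left(1 + 5\right)\right) - 2474} = \sqrt{\left(6 + 6\right) - 2474} = \sqrt{12 - 2474} = \sqrt{-2462} = i \sqrt{2462}$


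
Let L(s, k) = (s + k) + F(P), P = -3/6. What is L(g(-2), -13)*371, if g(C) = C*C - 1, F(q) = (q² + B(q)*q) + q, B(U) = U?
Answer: -3710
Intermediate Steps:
P = -½ (P = -3*⅙ = -½ ≈ -0.50000)
F(q) = q + 2*q² (F(q) = (q² + q*q) + q = (q² + q²) + q = 2*q² + q = q + 2*q²)
g(C) = -1 + C² (g(C) = C² - 1 = -1 + C²)
L(s, k) = k + s (L(s, k) = (s + k) - (1 + 2*(-½))/2 = (k + s) - (1 - 1)/2 = (k + s) - ½*0 = (k + s) + 0 = k + s)
L(g(-2), -13)*371 = (-13 + (-1 + (-2)²))*371 = (-13 + (-1 + 4))*371 = (-13 + 3)*371 = -10*371 = -3710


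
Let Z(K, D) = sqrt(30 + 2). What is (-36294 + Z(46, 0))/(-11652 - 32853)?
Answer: 526/645 - 4*sqrt(2)/44505 ≈ 0.81538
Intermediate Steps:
Z(K, D) = 4*sqrt(2) (Z(K, D) = sqrt(32) = 4*sqrt(2))
(-36294 + Z(46, 0))/(-11652 - 32853) = (-36294 + 4*sqrt(2))/(-11652 - 32853) = (-36294 + 4*sqrt(2))/(-44505) = (-36294 + 4*sqrt(2))*(-1/44505) = 526/645 - 4*sqrt(2)/44505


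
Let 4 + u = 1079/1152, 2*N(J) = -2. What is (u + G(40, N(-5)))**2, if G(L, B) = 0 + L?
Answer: 1810587601/1327104 ≈ 1364.3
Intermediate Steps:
N(J) = -1 (N(J) = (1/2)*(-2) = -1)
G(L, B) = L
u = -3529/1152 (u = -4 + 1079/1152 = -3529/1152 ≈ -3.0634)
(u + G(40, N(-5)))**2 = (-3529/1152 + 40)**2 = (42551/1152)**2 = 1810587601/1327104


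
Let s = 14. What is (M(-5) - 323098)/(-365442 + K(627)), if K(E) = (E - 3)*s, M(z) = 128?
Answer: 161485/178353 ≈ 0.90542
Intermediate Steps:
K(E) = -42 + 14*E (K(E) = (E - 3)*14 = (-3 + E)*14 = -42 + 14*E)
(M(-5) - 323098)/(-365442 + K(627)) = (128 - 323098)/(-365442 + (-42 + 14*627)) = -322970/(-365442 + (-42 + 8778)) = -322970/(-365442 + 8736) = -322970/(-356706) = -322970*(-1/356706) = 161485/178353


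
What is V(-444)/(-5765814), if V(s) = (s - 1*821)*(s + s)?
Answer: -187220/960969 ≈ -0.19482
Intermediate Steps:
V(s) = 2*s*(-821 + s) (V(s) = (s - 821)*(2*s) = (-821 + s)*(2*s) = 2*s*(-821 + s))
V(-444)/(-5765814) = (2*(-444)*(-821 - 444))/(-5765814) = (2*(-444)*(-1265))*(-1/5765814) = 1123320*(-1/5765814) = -187220/960969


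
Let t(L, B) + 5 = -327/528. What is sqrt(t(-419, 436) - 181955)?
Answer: 3*I*sqrt(39141751)/44 ≈ 426.57*I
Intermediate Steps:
t(L, B) = -989/176 (t(L, B) = -5 - 327/528 = -5 - 327*1/528 = -5 - 109/176 = -989/176)
sqrt(t(-419, 436) - 181955) = sqrt(-989/176 - 181955) = sqrt(-32025069/176) = 3*I*sqrt(39141751)/44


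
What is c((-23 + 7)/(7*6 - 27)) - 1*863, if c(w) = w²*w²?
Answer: -43623839/50625 ≈ -861.71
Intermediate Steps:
c(w) = w⁴
c((-23 + 7)/(7*6 - 27)) - 1*863 = ((-23 + 7)/(7*6 - 27))⁴ - 1*863 = (-16/(42 - 27))⁴ - 863 = (-16/15)⁴ - 863 = 65536/50625 - 863 = -43623839/50625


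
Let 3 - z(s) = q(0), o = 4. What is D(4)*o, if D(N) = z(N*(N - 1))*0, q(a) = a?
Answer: 0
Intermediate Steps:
z(s) = 3 (z(s) = 3 - 1*0 = 3 + 0 = 3)
D(N) = 0 (D(N) = 3*0 = 0)
D(4)*o = 0*4 = 0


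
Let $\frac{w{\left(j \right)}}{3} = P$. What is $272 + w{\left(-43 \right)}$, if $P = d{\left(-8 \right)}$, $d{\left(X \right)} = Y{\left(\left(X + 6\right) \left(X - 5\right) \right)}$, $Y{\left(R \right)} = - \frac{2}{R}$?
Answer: $\frac{3533}{13} \approx 271.77$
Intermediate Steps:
$d{\left(X \right)} = - \frac{2}{\left(-5 + X\right) \left(6 + X\right)}$ ($d{\left(X \right)} = - \frac{2}{\left(X + 6\right) \left(X - 5\right)} = - \frac{2}{\left(6 + X\right) \left(-5 + X\right)} = - \frac{2}{\left(-5 + X\right) \left(6 + X\right)}$)
$P = - \frac{1}{13}$ ($P = - \frac{2}{-30 - 8 + \left(-8\right)^{2}} = - \frac{2}{-30 - 8 + 64} = - \frac{2}{26} = \left(-2\right) \frac{1}{26} = - \frac{1}{13} \approx -0.076923$)
$w{\left(j \right)} = - \frac{3}{13}$ ($w{\left(j \right)} = 3 \left(- \frac{1}{13}\right) = - \frac{3}{13}$)
$272 + w{\left(-43 \right)} = 272 - \frac{3}{13} = \frac{3533}{13}$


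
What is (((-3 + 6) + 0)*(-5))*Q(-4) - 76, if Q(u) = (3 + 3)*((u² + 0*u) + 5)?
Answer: -1966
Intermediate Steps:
Q(u) = 30 + 6*u² (Q(u) = 6*((u² + 0) + 5) = 6*(u² + 5) = 6*(5 + u²) = 30 + 6*u²)
(((-3 + 6) + 0)*(-5))*Q(-4) - 76 = (((-3 + 6) + 0)*(-5))*(30 + 6*(-4)²) - 76 = ((3 + 0)*(-5))*(30 + 6*16) - 76 = (3*(-5))*(30 + 96) - 76 = -15*126 - 76 = -1890 - 76 = -1966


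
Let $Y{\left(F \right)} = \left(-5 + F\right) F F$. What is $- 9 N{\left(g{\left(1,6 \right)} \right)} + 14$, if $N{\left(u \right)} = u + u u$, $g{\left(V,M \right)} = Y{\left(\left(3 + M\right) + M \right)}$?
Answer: $-45582736$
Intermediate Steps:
$Y{\left(F \right)} = F^{2} \left(-5 + F\right)$ ($Y{\left(F \right)} = F \left(-5 + F\right) F = F^{2} \left(-5 + F\right)$)
$g{\left(V,M \right)} = \left(3 + 2 M\right)^{2} \left(-2 + 2 M\right)$ ($g{\left(V,M \right)} = \left(\left(3 + M\right) + M\right)^{2} \left(-5 + \left(\left(3 + M\right) + M\right)\right) = \left(3 + 2 M\right)^{2} \left(-5 + \left(3 + 2 M\right)\right) = \left(3 + 2 M\right)^{2} \left(-2 + 2 M\right)$)
$N{\left(u \right)} = u + u^{2}$
$- 9 N{\left(g{\left(1,6 \right)} \right)} + 14 = - 9 \cdot 2 \left(3 + 2 \cdot 6\right)^{2} \left(-1 + 6\right) \left(1 + 2 \left(3 + 2 \cdot 6\right)^{2} \left(-1 + 6\right)\right) + 14 = - 9 \cdot 2 \left(3 + 12\right)^{2} \cdot 5 \left(1 + 2 \left(3 + 12\right)^{2} \cdot 5\right) + 14 = - 9 \cdot 2 \cdot 15^{2} \cdot 5 \left(1 + 2 \cdot 15^{2} \cdot 5\right) + 14 = - 9 \cdot 2 \cdot 225 \cdot 5 \left(1 + 2 \cdot 225 \cdot 5\right) + 14 = - 9 \cdot 2250 \left(1 + 2250\right) + 14 = - 9 \cdot 2250 \cdot 2251 + 14 = \left(-9\right) 5064750 + 14 = -45582750 + 14 = -45582736$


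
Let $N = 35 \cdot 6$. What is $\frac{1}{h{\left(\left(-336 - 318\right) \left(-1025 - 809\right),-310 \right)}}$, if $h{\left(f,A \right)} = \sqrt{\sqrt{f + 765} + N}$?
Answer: $\frac{1}{\sqrt{210 + \sqrt{1200201}}} \approx 0.027676$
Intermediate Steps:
$N = 210$
$h{\left(f,A \right)} = \sqrt{210 + \sqrt{765 + f}}$ ($h{\left(f,A \right)} = \sqrt{\sqrt{f + 765} + 210} = \sqrt{\sqrt{765 + f} + 210} = \sqrt{210 + \sqrt{765 + f}}$)
$\frac{1}{h{\left(\left(-336 - 318\right) \left(-1025 - 809\right),-310 \right)}} = \frac{1}{\sqrt{210 + \sqrt{765 + \left(-336 - 318\right) \left(-1025 - 809\right)}}} = \frac{1}{\sqrt{210 + \sqrt{765 - -1199436}}} = \frac{1}{\sqrt{210 + \sqrt{765 + 1199436}}} = \frac{1}{\sqrt{210 + \sqrt{1200201}}}$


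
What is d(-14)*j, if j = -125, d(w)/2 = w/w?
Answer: -250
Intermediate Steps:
d(w) = 2 (d(w) = 2*(w/w) = 2*1 = 2)
d(-14)*j = 2*(-125) = -250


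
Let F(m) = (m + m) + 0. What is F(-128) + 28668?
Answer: 28412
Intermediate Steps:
F(m) = 2*m (F(m) = 2*m + 0 = 2*m)
F(-128) + 28668 = 2*(-128) + 28668 = -256 + 28668 = 28412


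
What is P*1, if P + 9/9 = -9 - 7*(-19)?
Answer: 123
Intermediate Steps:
P = 123 (P = -1 + (-9 - 7*(-19)) = -1 + (-9 + 133) = -1 + 124 = 123)
P*1 = 123*1 = 123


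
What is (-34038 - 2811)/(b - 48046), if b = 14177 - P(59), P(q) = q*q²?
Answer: 36849/239248 ≈ 0.15402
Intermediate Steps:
P(q) = q³
b = -191202 (b = 14177 - 1*59³ = 14177 - 1*205379 = 14177 - 205379 = -191202)
(-34038 - 2811)/(b - 48046) = (-34038 - 2811)/(-191202 - 48046) = -36849/(-239248) = -36849*(-1/239248) = 36849/239248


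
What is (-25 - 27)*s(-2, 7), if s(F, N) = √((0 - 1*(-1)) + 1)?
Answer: -52*√2 ≈ -73.539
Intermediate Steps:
s(F, N) = √2 (s(F, N) = √((0 + 1) + 1) = √(1 + 1) = √2)
(-25 - 27)*s(-2, 7) = (-25 - 27)*√2 = -52*√2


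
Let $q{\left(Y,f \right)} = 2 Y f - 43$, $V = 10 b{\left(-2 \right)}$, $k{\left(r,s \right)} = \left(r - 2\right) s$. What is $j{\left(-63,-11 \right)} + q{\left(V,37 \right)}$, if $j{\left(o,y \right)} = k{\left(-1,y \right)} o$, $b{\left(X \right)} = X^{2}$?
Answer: $838$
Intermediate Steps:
$k{\left(r,s \right)} = s \left(-2 + r\right)$ ($k{\left(r,s \right)} = \left(-2 + r\right) s = s \left(-2 + r\right)$)
$V = 40$ ($V = 10 \left(-2\right)^{2} = 10 \cdot 4 = 40$)
$j{\left(o,y \right)} = - 3 o y$ ($j{\left(o,y \right)} = y \left(-2 - 1\right) o = y \left(-3\right) o = - 3 y o = - 3 o y$)
$q{\left(Y,f \right)} = -43 + 2 Y f$ ($q{\left(Y,f \right)} = 2 Y f - 43 = -43 + 2 Y f$)
$j{\left(-63,-11 \right)} + q{\left(V,37 \right)} = \left(-3\right) \left(-63\right) \left(-11\right) - \left(43 - 2960\right) = -2079 + \left(-43 + 2960\right) = -2079 + 2917 = 838$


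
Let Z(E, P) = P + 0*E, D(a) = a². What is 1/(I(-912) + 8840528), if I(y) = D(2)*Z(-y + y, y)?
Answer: 1/8836880 ≈ 1.1316e-7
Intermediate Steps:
Z(E, P) = P (Z(E, P) = P + 0 = P)
I(y) = 4*y (I(y) = 2²*y = 4*y)
1/(I(-912) + 8840528) = 1/(4*(-912) + 8840528) = 1/(-3648 + 8840528) = 1/8836880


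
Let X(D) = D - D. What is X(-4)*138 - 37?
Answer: -37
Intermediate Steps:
X(D) = 0
X(-4)*138 - 37 = 0*138 - 37 = 0 - 37 = -37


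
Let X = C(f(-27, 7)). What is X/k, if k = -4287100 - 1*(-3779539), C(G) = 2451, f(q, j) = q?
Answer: -817/169187 ≈ -0.0048290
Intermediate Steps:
k = -507561 (k = -4287100 + 3779539 = -507561)
X = 2451
X/k = 2451/(-507561) = 2451*(-1/507561) = -817/169187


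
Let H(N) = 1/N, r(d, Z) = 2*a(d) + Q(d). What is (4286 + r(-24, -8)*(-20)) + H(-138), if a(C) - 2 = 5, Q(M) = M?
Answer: 619067/138 ≈ 4486.0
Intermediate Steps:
a(C) = 7 (a(C) = 2 + 5 = 7)
r(d, Z) = 14 + d (r(d, Z) = 2*7 + d = 14 + d)
(4286 + r(-24, -8)*(-20)) + H(-138) = (4286 + (14 - 24)*(-20)) + 1/(-138) = (4286 - 10*(-20)) - 1/138 = (4286 + 200) - 1/138 = 4486 - 1/138 = 619067/138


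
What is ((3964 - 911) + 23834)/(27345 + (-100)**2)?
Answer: 3841/5335 ≈ 0.71996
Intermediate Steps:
((3964 - 911) + 23834)/(27345 + (-100)**2) = (3053 + 23834)/(27345 + 10000) = 26887/37345 = 26887*(1/37345) = 3841/5335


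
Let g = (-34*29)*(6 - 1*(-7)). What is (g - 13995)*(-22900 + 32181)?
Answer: -248851453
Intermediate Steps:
g = -12818 (g = -986*(6 + 7) = -986*13 = -12818)
(g - 13995)*(-22900 + 32181) = (-12818 - 13995)*(-22900 + 32181) = -26813*9281 = -248851453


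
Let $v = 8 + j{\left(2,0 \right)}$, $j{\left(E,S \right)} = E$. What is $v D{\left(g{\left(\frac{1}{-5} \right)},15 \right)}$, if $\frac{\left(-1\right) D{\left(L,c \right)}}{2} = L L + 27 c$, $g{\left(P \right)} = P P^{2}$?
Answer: $- \frac{25312504}{3125} \approx -8100.0$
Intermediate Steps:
$g{\left(P \right)} = P^{3}$
$D{\left(L,c \right)} = - 54 c - 2 L^{2}$ ($D{\left(L,c \right)} = - 2 \left(L L + 27 c\right) = - 2 \left(L^{2} + 27 c\right) = - 54 c - 2 L^{2}$)
$v = 10$ ($v = 8 + 2 = 10$)
$v D{\left(g{\left(\frac{1}{-5} \right)},15 \right)} = 10 \left(\left(-54\right) 15 - 2 \left(\left(\frac{1}{-5}\right)^{3}\right)^{2}\right) = 10 \left(-810 - 2 \left(\left(- \frac{1}{5}\right)^{3}\right)^{2}\right) = 10 \left(-810 - 2 \left(- \frac{1}{125}\right)^{2}\right) = 10 \left(-810 - \frac{2}{15625}\right) = 10 \left(- \frac{12656252}{15625}\right) = - \frac{25312504}{3125}$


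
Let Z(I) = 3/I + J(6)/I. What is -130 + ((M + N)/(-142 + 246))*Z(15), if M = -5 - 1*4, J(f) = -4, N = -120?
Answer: -67557/520 ≈ -129.92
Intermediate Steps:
M = -9 (M = -5 - 4 = -9)
Z(I) = -1/I (Z(I) = 3/I - 4/I = -1/I)
-130 + ((M + N)/(-142 + 246))*Z(15) = -130 + ((-9 - 120)/(-142 + 246))*(-1/15) = -130 + (-129/104)*(-1*1/15) = -130 - 129*1/104*(-1/15) = -130 - 129/104*(-1/15) = -130 + 43/520 = -67557/520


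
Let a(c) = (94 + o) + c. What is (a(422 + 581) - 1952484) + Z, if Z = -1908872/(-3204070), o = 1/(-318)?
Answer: -994128204760697/509447130 ≈ -1.9514e+6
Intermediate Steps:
o = -1/318 ≈ -0.0031447
Z = 954436/1602035 (Z = -1908872*(-1/3204070) = 954436/1602035 ≈ 0.59577)
a(c) = 29891/318 + c (a(c) = (94 - 1/318) + c = 29891/318 + c)
(a(422 + 581) - 1952484) + Z = ((29891/318 + (422 + 581)) - 1952484) + 954436/1602035 = ((29891/318 + 1003) - 1952484) + 954436/1602035 = (348845/318 - 1952484) + 954436/1602035 = -620541067/318 + 954436/1602035 = -994128204760697/509447130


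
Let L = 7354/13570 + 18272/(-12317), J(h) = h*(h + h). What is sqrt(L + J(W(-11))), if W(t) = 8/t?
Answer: sqrt(98285408458155005)/919279295 ≈ 0.34103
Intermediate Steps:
J(h) = 2*h**2 (J(h) = h*(2*h) = 2*h**2)
L = -78685911/83570845 (L = 7354*(1/13570) + 18272*(-1/12317) = 3677/6785 - 18272/12317 = -78685911/83570845 ≈ -0.94155)
sqrt(L + J(W(-11))) = sqrt(-78685911/83570845 + 2*(8/(-11))**2) = sqrt(-78685911/83570845 + 2*(8*(-1/11))**2) = sqrt(-78685911/83570845 + 2*(-8/11)**2) = sqrt(-78685911/83570845 + 2*(64/121)) = sqrt(-78685911/83570845 + 128/121) = sqrt(1176072929/10112072245) = sqrt(98285408458155005)/919279295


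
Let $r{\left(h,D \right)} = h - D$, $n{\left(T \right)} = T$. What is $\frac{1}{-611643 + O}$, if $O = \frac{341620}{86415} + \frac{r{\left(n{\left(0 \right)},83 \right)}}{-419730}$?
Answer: $- \frac{979370}{599020933023} \approx -1.635 \cdot 10^{-6}$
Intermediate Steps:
$O = \frac{3871887}{979370}$ ($O = \frac{341620}{86415} + \frac{0 - 83}{-419730} = 341620 \cdot \frac{1}{86415} + \left(0 - 83\right) \left(- \frac{1}{419730}\right) = \frac{68324}{17283} - - \frac{83}{419730} = \frac{68324}{17283} + \frac{83}{419730} = \frac{3871887}{979370} \approx 3.9534$)
$\frac{1}{-611643 + O} = \frac{1}{-611643 + \frac{3871887}{979370}} = \frac{1}{- \frac{599020933023}{979370}} = - \frac{979370}{599020933023}$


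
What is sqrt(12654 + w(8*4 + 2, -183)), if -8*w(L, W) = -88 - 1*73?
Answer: sqrt(202786)/4 ≈ 112.58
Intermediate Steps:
w(L, W) = 161/8 (w(L, W) = -(-88 - 1*73)/8 = -(-88 - 73)/8 = -1/8*(-161) = 161/8)
sqrt(12654 + w(8*4 + 2, -183)) = sqrt(12654 + 161/8) = sqrt(101393/8) = sqrt(202786)/4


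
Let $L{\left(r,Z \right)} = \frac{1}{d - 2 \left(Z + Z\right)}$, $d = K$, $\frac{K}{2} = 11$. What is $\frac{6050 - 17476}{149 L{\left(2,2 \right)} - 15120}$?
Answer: $\frac{159964}{211531} \approx 0.75622$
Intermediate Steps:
$K = 22$ ($K = 2 \cdot 11 = 22$)
$d = 22$
$L{\left(r,Z \right)} = \frac{1}{22 - 4 Z}$ ($L{\left(r,Z \right)} = \frac{1}{22 - 2 \left(Z + Z\right)} = \frac{1}{22 - 2 \cdot 2 Z} = \frac{1}{22 - 4 Z}$)
$\frac{6050 - 17476}{149 L{\left(2,2 \right)} - 15120} = \frac{6050 - 17476}{149 \left(- \frac{1}{-22 + 4 \cdot 2}\right) - 15120} = - \frac{11426}{149 \left(- \frac{1}{-22 + 8}\right) - 15120} = - \frac{11426}{149 \left(- \frac{1}{-14}\right) - 15120} = - \frac{11426}{149 \left(\left(-1\right) \left(- \frac{1}{14}\right)\right) - 15120} = - \frac{11426}{149 \cdot \frac{1}{14} - 15120} = - \frac{11426}{\frac{149}{14} - 15120} = - \frac{11426}{- \frac{211531}{14}} = \left(-11426\right) \left(- \frac{14}{211531}\right) = \frac{159964}{211531}$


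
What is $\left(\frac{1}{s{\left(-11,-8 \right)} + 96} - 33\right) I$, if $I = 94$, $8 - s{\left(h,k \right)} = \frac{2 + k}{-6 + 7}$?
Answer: $- \frac{170563}{55} \approx -3101.1$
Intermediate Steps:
$s{\left(h,k \right)} = 6 - k$ ($s{\left(h,k \right)} = 8 - \frac{2 + k}{-6 + 7} = 8 - \frac{2 + k}{1} = 8 - \left(2 + k\right) 1 = 8 - \left(2 + k\right) = 6 - k$)
$\left(\frac{1}{s{\left(-11,-8 \right)} + 96} - 33\right) I = \left(\frac{1}{\left(6 - -8\right) + 96} - 33\right) 94 = \left(\frac{1}{\left(6 + 8\right) + 96} - 33\right) 94 = \left(\frac{1}{14 + 96} - 33\right) 94 = \left(\frac{1}{110} - 33\right) 94 = \left(- \frac{3629}{110}\right) 94 = - \frac{170563}{55}$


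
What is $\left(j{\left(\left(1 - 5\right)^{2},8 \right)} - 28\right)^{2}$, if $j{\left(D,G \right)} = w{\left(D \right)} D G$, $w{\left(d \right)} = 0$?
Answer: $784$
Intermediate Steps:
$j{\left(D,G \right)} = 0$ ($j{\left(D,G \right)} = 0 D G = 0 G = 0$)
$\left(j{\left(\left(1 - 5\right)^{2},8 \right)} - 28\right)^{2} = \left(0 - 28\right)^{2} = \left(-28\right)^{2} = 784$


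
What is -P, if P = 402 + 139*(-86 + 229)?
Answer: -20279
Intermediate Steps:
P = 20279 (P = 402 + 139*143 = 402 + 19877 = 20279)
-P = -1*20279 = -20279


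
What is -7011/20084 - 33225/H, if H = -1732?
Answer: 81893481/4348186 ≈ 18.834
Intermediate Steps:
-7011/20084 - 33225/H = -7011/20084 - 33225/(-1732) = -7011*1/20084 - 33225*(-1/1732) = -7011/20084 + 33225/1732 = 81893481/4348186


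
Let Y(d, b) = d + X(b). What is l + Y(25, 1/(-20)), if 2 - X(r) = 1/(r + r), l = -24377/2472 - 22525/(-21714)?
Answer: 252068153/8946168 ≈ 28.176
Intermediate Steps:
l = -78940063/8946168 (l = -24377*1/2472 - 22525*(-1/21714) = -24377/2472 + 22525/21714 = -78940063/8946168 ≈ -8.8239)
X(r) = 2 - 1/(2*r) (X(r) = 2 - 1/(r + r) = 2 - 1/(2*r))
Y(d, b) = 2 + d - 1/(2*b) (Y(d, b) = d + (2 - 1/(2*b)) = 2 + d - 1/(2*b))
l + Y(25, 1/(-20)) = -78940063/8946168 + (2 + 25 - 1/(2*(1/(-20)))) = -78940063/8946168 + (2 + 25 - 1/(2*(-1/20))) = -78940063/8946168 + (2 + 25 - ½*(-20)) = -78940063/8946168 + (2 + 25 + 10) = -78940063/8946168 + 37 = 252068153/8946168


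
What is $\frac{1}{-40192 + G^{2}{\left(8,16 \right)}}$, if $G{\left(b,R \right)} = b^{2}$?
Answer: $- \frac{1}{36096} \approx -2.7704 \cdot 10^{-5}$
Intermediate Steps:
$\frac{1}{-40192 + G^{2}{\left(8,16 \right)}} = \frac{1}{-40192 + \left(8^{2}\right)^{2}} = \frac{1}{-40192 + 64^{2}} = \frac{1}{-40192 + 4096} = \frac{1}{-36096} = - \frac{1}{36096}$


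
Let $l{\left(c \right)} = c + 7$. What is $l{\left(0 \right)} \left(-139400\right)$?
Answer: $-975800$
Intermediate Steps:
$l{\left(c \right)} = 7 + c$
$l{\left(0 \right)} \left(-139400\right) = \left(7 + 0\right) \left(-139400\right) = 7 \left(-139400\right) = -975800$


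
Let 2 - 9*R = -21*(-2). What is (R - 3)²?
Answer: 4489/81 ≈ 55.420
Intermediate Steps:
R = -40/9 (R = 2/9 - (-7)*(-2)/3 = 2/9 - ⅑*42 = 2/9 - 14/3 = -40/9 ≈ -4.4444)
(R - 3)² = (-40/9 - 3)² = (-67/9)² = 4489/81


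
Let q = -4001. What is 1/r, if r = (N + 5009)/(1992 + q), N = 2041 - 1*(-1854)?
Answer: -287/1272 ≈ -0.22563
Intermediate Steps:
N = 3895 (N = 2041 + 1854 = 3895)
r = -1272/287 (r = (3895 + 5009)/(1992 - 4001) = 8904/(-2009) = 8904*(-1/2009) = -1272/287 ≈ -4.4321)
1/r = 1/(-1272/287) = -287/1272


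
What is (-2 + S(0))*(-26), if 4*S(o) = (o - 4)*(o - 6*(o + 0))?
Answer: 52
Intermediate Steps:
S(o) = -5*o*(-4 + o)/4 (S(o) = ((o - 4)*(o - 6*(o + 0)))/4 = ((-4 + o)*(o - 6*o))/4 = ((-4 + o)*(-5*o))/4 = (-5*o*(-4 + o))/4 = -5*o*(-4 + o)/4)
(-2 + S(0))*(-26) = (-2 + (5/4)*0*(4 - 1*0))*(-26) = (-2 + (5/4)*0*(4 + 0))*(-26) = (-2 + (5/4)*0*4)*(-26) = (-2 + 0)*(-26) = -2*(-26) = 52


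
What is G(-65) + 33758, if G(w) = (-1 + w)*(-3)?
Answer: 33956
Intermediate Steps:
G(w) = 3 - 3*w
G(-65) + 33758 = (3 - 3*(-65)) + 33758 = (3 + 195) + 33758 = 198 + 33758 = 33956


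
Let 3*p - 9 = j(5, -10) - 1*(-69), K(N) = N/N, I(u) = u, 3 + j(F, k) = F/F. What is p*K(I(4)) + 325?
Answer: 1051/3 ≈ 350.33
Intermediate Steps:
j(F, k) = -2 (j(F, k) = -3 + F/F = -3 + 1 = -2)
K(N) = 1
p = 76/3 (p = 3 + (-2 - 1*(-69))/3 = 3 + (-2 + 69)/3 = 3 + (⅓)*67 = 3 + 67/3 = 76/3 ≈ 25.333)
p*K(I(4)) + 325 = (76/3)*1 + 325 = 76/3 + 325 = 1051/3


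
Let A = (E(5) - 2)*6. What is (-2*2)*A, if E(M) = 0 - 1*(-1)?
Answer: 24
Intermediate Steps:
E(M) = 1 (E(M) = 0 + 1 = 1)
A = -6 (A = (1 - 2)*6 = -1*6 = -6)
(-2*2)*A = -2*2*(-6) = -4*(-6) = 24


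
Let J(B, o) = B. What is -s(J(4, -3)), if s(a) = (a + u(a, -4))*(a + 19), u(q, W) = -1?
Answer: -69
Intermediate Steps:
s(a) = (-1 + a)*(19 + a) (s(a) = (a - 1)*(a + 19) = (-1 + a)*(19 + a))
-s(J(4, -3)) = -(-19 + 4**2 + 18*4) = -(-19 + 16 + 72) = -1*69 = -69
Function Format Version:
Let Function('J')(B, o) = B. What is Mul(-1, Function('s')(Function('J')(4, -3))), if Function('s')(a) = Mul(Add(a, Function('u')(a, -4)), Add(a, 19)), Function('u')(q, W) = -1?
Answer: -69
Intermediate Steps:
Function('s')(a) = Mul(Add(-1, a), Add(19, a)) (Function('s')(a) = Mul(Add(a, -1), Add(a, 19)) = Mul(Add(-1, a), Add(19, a)))
Mul(-1, Function('s')(Function('J')(4, -3))) = Mul(-1, Add(-19, Pow(4, 2), Mul(18, 4))) = Mul(-1, Add(-19, 16, 72)) = Mul(-1, 69) = -69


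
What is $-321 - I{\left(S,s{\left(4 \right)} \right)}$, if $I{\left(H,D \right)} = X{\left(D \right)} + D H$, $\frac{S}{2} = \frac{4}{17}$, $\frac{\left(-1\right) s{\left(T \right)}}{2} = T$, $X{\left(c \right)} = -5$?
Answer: $- \frac{5308}{17} \approx -312.24$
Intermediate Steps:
$s{\left(T \right)} = - 2 T$
$S = \frac{8}{17}$ ($S = 2 \cdot \frac{4}{17} = \frac{8}{17} \approx 0.47059$)
$I{\left(H,D \right)} = -5 + D H$
$-321 - I{\left(S,s{\left(4 \right)} \right)} = -321 - \left(-5 + \left(-2\right) 4 \cdot \frac{8}{17}\right) = -321 - \left(-5 - \frac{64}{17}\right) = -321 - - \frac{149}{17} = -321 + \frac{149}{17} = - \frac{5308}{17}$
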